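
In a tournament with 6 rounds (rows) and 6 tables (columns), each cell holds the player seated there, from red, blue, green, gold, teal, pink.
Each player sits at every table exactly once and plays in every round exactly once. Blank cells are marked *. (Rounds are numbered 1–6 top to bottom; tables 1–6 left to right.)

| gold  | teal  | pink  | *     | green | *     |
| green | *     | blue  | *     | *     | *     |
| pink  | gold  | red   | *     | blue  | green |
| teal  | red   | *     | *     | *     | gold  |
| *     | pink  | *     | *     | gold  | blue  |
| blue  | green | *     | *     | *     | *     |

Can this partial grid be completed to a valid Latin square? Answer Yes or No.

Round 2, table 2: round 2 together with table 2 already contain {red, blue, green, gold, teal, pink} — every symbol — so nothing can go there. The grid has no valid completion.

No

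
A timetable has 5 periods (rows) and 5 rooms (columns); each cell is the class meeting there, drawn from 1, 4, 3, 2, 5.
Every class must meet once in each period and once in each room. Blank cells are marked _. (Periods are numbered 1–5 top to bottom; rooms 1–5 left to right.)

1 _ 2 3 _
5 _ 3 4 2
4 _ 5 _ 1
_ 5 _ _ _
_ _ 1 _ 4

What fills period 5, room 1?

3

Period 1, room 2: period 1 has {1, 3, 2} and room 2 has {5}, leaving only 4.
Period 1, room 5: period 1 has {1, 4, 3, 2} and room 5 has {1, 4, 2}, leaving only 5.
Period 2, room 2: period 2 has {4, 3, 2, 5} and room 2 has {4, 5}, leaving only 1.
Period 3, room 4: period 3 has {1, 4, 5} and room 4 has {4, 3}, leaving only 2.
Period 3, room 2: period 3 has {1, 4, 2, 5} and room 2 has {1, 4, 5}, leaving only 3.
Period 4, room 3: period 4 has {5} and room 3 has {1, 3, 2, 5}, leaving only 4.
Period 4, room 4: period 4 has {4, 5} and room 4 has {4, 3, 2}, leaving only 1.
Period 4, room 5: period 4 has {1, 4, 5} and room 5 has {1, 4, 2, 5}, leaving only 3.
Period 4, room 1: period 4 has {1, 4, 3, 5} and room 1 has {1, 4, 5}, leaving only 2.
Period 5 already has {1, 4} and room 1 already has {1, 4, 2, 5}, so period 5, room 1 must be 3.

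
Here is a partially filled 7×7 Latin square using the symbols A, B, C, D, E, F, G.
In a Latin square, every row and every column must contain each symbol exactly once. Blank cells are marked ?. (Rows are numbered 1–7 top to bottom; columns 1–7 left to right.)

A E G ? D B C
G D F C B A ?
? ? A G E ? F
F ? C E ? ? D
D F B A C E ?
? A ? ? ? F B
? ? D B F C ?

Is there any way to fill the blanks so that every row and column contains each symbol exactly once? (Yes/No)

Yes

No row or column among the givens repeats a symbol, and propagating forced cells runs into no contradiction.
One valid completion exists (for instance, A E G F D B C / G D F C B A E / B C A G E D F / F B C E A G D / D F B A C E G / C A E D G F B / E G D B F C A).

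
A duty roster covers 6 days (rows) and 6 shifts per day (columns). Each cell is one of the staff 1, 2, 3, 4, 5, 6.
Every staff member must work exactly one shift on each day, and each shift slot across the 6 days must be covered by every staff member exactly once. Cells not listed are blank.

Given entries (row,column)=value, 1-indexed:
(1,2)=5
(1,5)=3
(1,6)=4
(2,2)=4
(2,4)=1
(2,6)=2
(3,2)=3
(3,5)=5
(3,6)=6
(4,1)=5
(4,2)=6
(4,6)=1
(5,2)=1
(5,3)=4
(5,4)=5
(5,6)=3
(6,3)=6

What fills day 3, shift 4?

4

Day 2, shift 5: day 2 has {1, 2, 4} and shift 5 has {3, 5}, leaving only 6.
Day 2, shift 1: day 2 has {1, 2, 4, 6} and shift 1 has {5}, leaving only 3.
Day 2, shift 3: day 2 has {1, 2, 3, 4, 6} and shift 3 has {4, 6}, leaving only 5.
Day 5, shift 5: day 5 has {1, 3, 4, 5} and shift 5 has {3, 5, 6}, leaving only 2.
Day 4, shift 5: day 4 has {1, 5, 6} and shift 5 has {2, 3, 5, 6}, leaving only 4.
Day 5, shift 1: day 5 has {1, 2, 3, 4, 5} and shift 1 has {3, 5}, leaving only 6.
Day 6, shift 2: day 6 has {6} and shift 2 has {1, 3, 4, 5, 6}, leaving only 2.
Day 6, shift 5: day 6 has {2, 6} and shift 5 has {2, 3, 4, 5, 6}, leaving only 1.
Day 6, shift 1: day 6 has {1, 2, 6} and shift 1 has {3, 5, 6}, leaving only 4.
Day 6, shift 4: day 6 has {1, 2, 4, 6} and shift 4 has {1, 5}, leaving only 3.
Day 4, shift 4: day 4 has {1, 4, 5, 6} and shift 4 has {1, 3, 5}, leaving only 2.
Day 3 already has {3, 5, 6} and shift 4 already has {1, 2, 3, 5}, so day 3, shift 4 must be 4.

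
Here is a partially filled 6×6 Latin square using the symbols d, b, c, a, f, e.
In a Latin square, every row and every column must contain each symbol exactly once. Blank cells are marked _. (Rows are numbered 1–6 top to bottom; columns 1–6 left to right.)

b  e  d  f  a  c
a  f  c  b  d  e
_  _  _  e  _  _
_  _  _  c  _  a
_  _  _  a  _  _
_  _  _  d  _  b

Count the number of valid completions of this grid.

Row 3, column 1: eliminating its row and column leaves {d, c, f}.
Row 3, column 2: eliminating its row and column leaves {d, b, c, a}.
Row 3, column 3: eliminating its row and column leaves {b, a, f}.
Row 3, column 5: eliminating its row and column leaves {b, c, f}.
Row 3, column 6: eliminating its row and column leaves {d, f}.
Row 4, column 1: eliminating its row and column leaves {d, f, e}.
Row 4, column 2: eliminating its row and column leaves {d, b}.
Row 4, column 3: eliminating its row and column leaves {b, f, e}.
Row 4, column 5: eliminating its row and column leaves {b, f, e}.
Row 5, column 1: eliminating its row and column leaves {d, c, f, e}.
Row 5, column 2: eliminating its row and column leaves {d, b, c}.
Row 5, column 3: eliminating its row and column leaves {b, f, e}.
Row 5, column 5: eliminating its row and column leaves {b, c, f, e}.
Row 5, column 6: eliminating its row and column leaves {d, f}.
Row 6, column 1: eliminating its row and column leaves {c, f, e}.
Row 6, column 2: eliminating its row and column leaves {c, a}.
Row 6, column 3: eliminating its row and column leaves {a, f, e}.
Row 6, column 5: eliminating its row and column leaves {c, f, e}.
Enumerating the assignments across these blanks that avoid any row or column repeat gives 26 completions.

26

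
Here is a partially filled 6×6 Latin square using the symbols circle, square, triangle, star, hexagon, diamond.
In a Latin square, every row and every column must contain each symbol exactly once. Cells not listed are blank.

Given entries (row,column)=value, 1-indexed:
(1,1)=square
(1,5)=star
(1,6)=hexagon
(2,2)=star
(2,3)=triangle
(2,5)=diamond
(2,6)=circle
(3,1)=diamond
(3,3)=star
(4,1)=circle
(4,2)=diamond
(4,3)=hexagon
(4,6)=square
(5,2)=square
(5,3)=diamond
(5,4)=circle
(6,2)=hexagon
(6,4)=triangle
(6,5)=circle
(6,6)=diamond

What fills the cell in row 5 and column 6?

star

Row 1, column 3: row 1 has {square, star, hexagon} and column 3 has {triangle, star, hexagon, diamond}, leaving only circle.
Row 1, column 2: row 1 has {circle, square, star, hexagon} and column 2 has {square, star, hexagon, diamond}, leaving only triangle.
Row 1, column 4: row 1 has {circle, square, triangle, star, hexagon} and column 4 has {circle, triangle}, leaving only diamond.
Row 2, column 1: row 2 has {circle, triangle, star, diamond} and column 1 has {circle, square, diamond}, leaving only hexagon.
Row 2, column 4: row 2 has {circle, triangle, star, hexagon, diamond} and column 4 has {circle, triangle, diamond}, leaving only square.
Row 3, column 2: row 3 has {star, diamond} and column 2 has {square, triangle, star, hexagon, diamond}, leaving only circle.
Row 3, column 4: row 3 has {circle, star, diamond} and column 4 has {circle, square, triangle, diamond}, leaving only hexagon.
Row 3, column 6: row 3 has {circle, star, hexagon, diamond} and column 6 has {circle, square, hexagon, diamond}, leaving only triangle.
Row 5 already has {circle, square, diamond} and column 6 already has {circle, square, triangle, hexagon, diamond}, so row 5, column 6 must be star.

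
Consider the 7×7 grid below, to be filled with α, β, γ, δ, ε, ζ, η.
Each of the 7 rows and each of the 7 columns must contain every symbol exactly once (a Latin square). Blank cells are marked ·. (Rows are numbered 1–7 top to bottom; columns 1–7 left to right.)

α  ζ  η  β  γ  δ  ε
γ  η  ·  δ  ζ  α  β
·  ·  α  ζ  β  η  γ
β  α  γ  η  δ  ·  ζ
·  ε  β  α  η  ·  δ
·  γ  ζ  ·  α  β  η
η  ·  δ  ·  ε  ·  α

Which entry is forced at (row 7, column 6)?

ζ

Row 2, column 3: row 2 has {α, β, γ, δ, ζ, η} and column 3 has {α, β, γ, δ, ζ, η}, leaving only ε.
Row 3, column 2: row 3 has {α, β, γ, ζ, η} and column 2 has {α, γ, ε, ζ, η}, leaving only δ.
Row 3, column 1: row 3 has {α, β, γ, δ, ζ, η} and column 1 has {α, β, γ, η}, leaving only ε.
Row 4, column 6: row 4 has {α, β, γ, δ, ζ, η} and column 6 has {α, β, δ, η}, leaving only ε.
Row 5, column 1: row 5 has {α, β, δ, ε, η} and column 1 has {α, β, γ, ε, η}, leaving only ζ.
Row 5, column 6: row 5 has {α, β, δ, ε, ζ, η} and column 6 has {α, β, δ, ε, η}, leaving only γ.
Row 7 already has {α, δ, ε, η} and column 6 already has {α, β, γ, δ, ε, η}, so row 7, column 6 must be ζ.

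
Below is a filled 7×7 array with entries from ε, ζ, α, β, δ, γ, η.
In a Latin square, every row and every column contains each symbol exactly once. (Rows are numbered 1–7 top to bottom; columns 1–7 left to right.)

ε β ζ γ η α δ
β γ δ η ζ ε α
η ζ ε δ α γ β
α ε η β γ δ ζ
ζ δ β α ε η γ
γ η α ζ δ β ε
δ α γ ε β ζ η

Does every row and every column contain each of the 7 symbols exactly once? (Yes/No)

Yes

Each row is a permutation of the 7 symbols, and so is each column.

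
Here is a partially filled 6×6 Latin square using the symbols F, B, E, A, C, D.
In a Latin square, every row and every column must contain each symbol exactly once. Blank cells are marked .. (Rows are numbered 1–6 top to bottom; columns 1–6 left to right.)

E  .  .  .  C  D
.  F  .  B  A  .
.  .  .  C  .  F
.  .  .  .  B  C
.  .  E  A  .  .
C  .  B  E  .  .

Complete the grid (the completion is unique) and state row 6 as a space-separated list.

C D B E F A

Row 6, column 6: row 6 has {B, E, C} and column 6 has {F, C, D}, leaving only A.
Row 6, column 2: row 6 has {B, E, A, C} and column 2 has {F}, leaving only D.
Row 6, column 5: row 6 has {B, E, A, C, D} and column 5 has {B, A, C}, leaving only F.
So row 6 reads: C D B E F A.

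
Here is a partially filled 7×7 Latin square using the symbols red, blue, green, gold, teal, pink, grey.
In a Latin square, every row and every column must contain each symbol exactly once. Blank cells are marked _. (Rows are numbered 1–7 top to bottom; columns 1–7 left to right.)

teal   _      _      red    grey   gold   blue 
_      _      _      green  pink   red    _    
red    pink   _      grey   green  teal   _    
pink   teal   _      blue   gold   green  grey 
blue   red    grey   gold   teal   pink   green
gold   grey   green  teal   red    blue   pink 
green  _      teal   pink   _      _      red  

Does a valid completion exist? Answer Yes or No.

Yes

No row or column among the givens repeats a symbol, and propagating forced cells runs into no contradiction.
One valid completion exists (for instance, teal green pink red grey gold blue / grey blue gold green pink red teal / red pink blue grey green teal gold / pink teal red blue gold green grey / blue red grey gold teal pink green / gold grey green teal red blue pink / green gold teal pink blue grey red).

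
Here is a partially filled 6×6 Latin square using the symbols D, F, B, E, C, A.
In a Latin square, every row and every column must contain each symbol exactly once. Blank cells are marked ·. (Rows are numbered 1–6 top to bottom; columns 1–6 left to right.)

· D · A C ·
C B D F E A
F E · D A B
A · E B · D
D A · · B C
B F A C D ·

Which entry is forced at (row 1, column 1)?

E

Row 1 already has {D, C, A} and column 1 already has {D, F, B, C, A}, so row 1, column 1 must be E.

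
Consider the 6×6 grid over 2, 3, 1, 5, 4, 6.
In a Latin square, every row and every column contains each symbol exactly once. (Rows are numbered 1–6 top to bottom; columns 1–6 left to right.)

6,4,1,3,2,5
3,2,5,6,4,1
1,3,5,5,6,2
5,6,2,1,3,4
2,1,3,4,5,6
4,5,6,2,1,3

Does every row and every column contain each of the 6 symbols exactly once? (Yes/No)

Column 3 contains 5 twice (at rows 2 and 3), so it is not a permutation.

No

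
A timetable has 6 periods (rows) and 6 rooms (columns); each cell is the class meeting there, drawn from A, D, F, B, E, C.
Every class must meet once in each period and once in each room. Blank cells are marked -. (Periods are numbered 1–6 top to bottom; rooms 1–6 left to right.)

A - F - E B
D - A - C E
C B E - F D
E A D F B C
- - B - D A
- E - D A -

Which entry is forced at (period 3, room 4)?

A

Period 3 already has {D, F, B, E, C} and room 4 already has {D, F}, so period 3, room 4 must be A.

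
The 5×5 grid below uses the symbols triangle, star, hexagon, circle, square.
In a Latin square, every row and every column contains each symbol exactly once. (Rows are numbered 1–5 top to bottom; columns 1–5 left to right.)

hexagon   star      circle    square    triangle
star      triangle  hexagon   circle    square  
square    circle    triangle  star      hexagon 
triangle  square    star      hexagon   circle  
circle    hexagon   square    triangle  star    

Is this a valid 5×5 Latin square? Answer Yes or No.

Yes

Each row is a permutation of the 5 symbols, and so is each column.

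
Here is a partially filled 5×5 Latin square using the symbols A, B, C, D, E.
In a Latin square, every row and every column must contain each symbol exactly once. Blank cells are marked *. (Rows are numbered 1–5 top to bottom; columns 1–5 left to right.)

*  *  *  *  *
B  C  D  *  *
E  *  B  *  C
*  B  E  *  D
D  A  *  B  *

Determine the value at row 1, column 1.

C

Row 3, column 2: row 3 has {B, C, E} and column 2 has {A, B, C}, leaving only D.
Row 1, column 2: row 1 has {} and column 2 has {A, B, C, D}, leaving only E.
Row 3, column 4: row 3 has {B, C, D, E} and column 4 has {B}, leaving only A.
Row 2, column 4: row 2 has {B, C, D} and column 4 has {A, B}, leaving only E.
Row 2, column 5: row 2 has {B, C, D, E} and column 5 has {C, D}, leaving only A.
Row 1, column 5: row 1 has {E} and column 5 has {A, C, D}, leaving only B.
Row 4, column 4: row 4 has {B, D, E} and column 4 has {A, B, E}, leaving only C.
Row 1, column 4: row 1 has {B, E} and column 4 has {A, B, C, E}, leaving only D.
Row 4, column 1: row 4 has {B, C, D, E} and column 1 has {B, D, E}, leaving only A.
Row 1 already has {B, D, E} and column 1 already has {A, B, D, E}, so row 1, column 1 must be C.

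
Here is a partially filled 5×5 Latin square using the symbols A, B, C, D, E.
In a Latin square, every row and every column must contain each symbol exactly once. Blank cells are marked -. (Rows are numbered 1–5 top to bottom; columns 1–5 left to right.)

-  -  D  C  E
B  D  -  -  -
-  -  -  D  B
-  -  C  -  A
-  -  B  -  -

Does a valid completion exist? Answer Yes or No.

Yes

No row or column among the givens repeats a symbol, and propagating forced cells runs into no contradiction.
One valid completion exists (for instance, A B D C E / B D E A C / E C A D B / D E C B A / C A B E D).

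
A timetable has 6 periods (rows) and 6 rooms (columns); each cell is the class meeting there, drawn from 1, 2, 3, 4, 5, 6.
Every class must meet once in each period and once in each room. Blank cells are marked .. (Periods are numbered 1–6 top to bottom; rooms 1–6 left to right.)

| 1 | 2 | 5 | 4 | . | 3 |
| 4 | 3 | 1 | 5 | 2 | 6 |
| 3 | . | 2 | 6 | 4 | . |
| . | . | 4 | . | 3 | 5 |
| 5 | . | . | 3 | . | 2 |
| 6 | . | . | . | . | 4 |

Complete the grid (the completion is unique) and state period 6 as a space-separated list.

Period 6, room 3: period 6 has {4, 6} and room 3 has {1, 2, 4, 5}, leaving only 3.
Period 1, room 5: period 1 has {1, 2, 3, 4, 5} and room 5 has {2, 3, 4}, leaving only 6.
Period 3, room 6: period 3 has {2, 3, 4, 6} and room 6 has {2, 3, 4, 5, 6}, leaving only 1.
Period 3, room 2: period 3 has {1, 2, 3, 4, 6} and room 2 has {2, 3}, leaving only 5.
Period 6, room 2: period 6 has {3, 4, 6} and room 2 has {2, 3, 5}, leaving only 1.
Period 6, room 4: period 6 has {1, 3, 4, 6} and room 4 has {3, 4, 5, 6}, leaving only 2.
Period 6, room 5: period 6 has {1, 2, 3, 4, 6} and room 5 has {2, 3, 4, 6}, leaving only 5.
So period 6 reads: 6 1 3 2 5 4.

6 1 3 2 5 4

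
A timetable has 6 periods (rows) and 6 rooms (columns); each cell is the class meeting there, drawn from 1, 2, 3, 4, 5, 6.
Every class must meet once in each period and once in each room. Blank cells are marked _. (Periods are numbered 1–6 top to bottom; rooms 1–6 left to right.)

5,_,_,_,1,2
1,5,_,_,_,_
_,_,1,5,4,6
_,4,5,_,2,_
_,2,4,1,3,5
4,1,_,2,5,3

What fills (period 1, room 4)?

4

Period 2, room 5: period 2 has {1, 5} and room 5 has {1, 2, 3, 4, 5}, leaving only 6.
Period 2, room 6: period 2 has {1, 5, 6} and room 6 has {2, 3, 5, 6}, leaving only 4.
Period 2, room 4: period 2 has {1, 4, 5, 6} and room 4 has {1, 2, 5}, leaving only 3.
Period 2, room 3: period 2 has {1, 3, 4, 5, 6} and room 3 has {1, 4, 5}, leaving only 2.
Period 3, room 2: period 3 has {1, 4, 5, 6} and room 2 has {1, 2, 4, 5}, leaving only 3.
Period 1, room 2: period 1 has {1, 2, 5} and room 2 has {1, 2, 3, 4, 5}, leaving only 6.
Period 1 already has {1, 2, 5, 6} and room 4 already has {1, 2, 3, 5}, so period 1, room 4 must be 4.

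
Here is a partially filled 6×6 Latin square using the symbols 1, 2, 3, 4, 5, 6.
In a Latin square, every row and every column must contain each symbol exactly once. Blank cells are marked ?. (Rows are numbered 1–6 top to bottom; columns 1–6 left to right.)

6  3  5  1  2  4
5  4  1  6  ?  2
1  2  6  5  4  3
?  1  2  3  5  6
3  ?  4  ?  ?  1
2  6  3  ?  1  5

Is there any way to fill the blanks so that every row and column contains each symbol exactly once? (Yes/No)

Yes

No row or column among the givens repeats a symbol, and propagating forced cells runs into no contradiction.
One valid completion exists (for instance, 6 3 5 1 2 4 / 5 4 1 6 3 2 / 1 2 6 5 4 3 / 4 1 2 3 5 6 / 3 5 4 2 6 1 / 2 6 3 4 1 5).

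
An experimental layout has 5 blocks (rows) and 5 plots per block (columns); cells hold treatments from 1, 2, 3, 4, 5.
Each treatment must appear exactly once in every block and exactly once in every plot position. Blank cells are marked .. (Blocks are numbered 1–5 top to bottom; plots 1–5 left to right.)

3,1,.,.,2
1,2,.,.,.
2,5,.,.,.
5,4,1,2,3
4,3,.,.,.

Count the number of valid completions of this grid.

3

Block 1, plot 3: eliminating its block and plot leaves {4, 5}.
Block 1, plot 4: eliminating its block and plot leaves {4, 5}.
Block 2, plot 3: eliminating its block and plot leaves {3, 4, 5}.
Block 2, plot 4: eliminating its block and plot leaves {3, 4, 5}.
Block 2, plot 5: eliminating its block and plot leaves {4, 5}.
Block 3, plot 3: eliminating its block and plot leaves {3, 4}.
Block 3, plot 4: eliminating its block and plot leaves {1, 3, 4}.
Block 3, plot 5: eliminating its block and plot leaves {1, 4}.
Block 5, plot 3: eliminating its block and plot leaves {2, 5}.
Block 5, plot 4: eliminating its block and plot leaves {1, 5}.
Block 5, plot 5: eliminating its block and plot leaves {1, 5}.
Enumerating the assignments across these blanks that avoid any block or plot repeat gives 3 completions.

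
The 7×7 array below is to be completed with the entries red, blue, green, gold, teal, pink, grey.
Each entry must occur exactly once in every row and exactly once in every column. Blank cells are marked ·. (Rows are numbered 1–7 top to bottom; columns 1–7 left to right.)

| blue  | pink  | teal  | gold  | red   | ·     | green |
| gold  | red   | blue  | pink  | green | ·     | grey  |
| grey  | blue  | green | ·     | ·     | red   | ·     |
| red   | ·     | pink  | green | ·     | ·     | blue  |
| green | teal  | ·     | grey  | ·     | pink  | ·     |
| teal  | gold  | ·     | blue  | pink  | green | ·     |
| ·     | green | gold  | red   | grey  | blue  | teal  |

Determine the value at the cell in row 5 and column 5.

blue

Row 1, column 6: row 1 has {red, blue, green, gold, teal, pink} and column 6 has {red, blue, green, pink}, leaving only grey.
Row 2, column 6: row 2 has {red, blue, green, gold, pink, grey} and column 6 has {red, blue, green, pink, grey}, leaving only teal.
Row 3, column 4: row 3 has {red, blue, green, grey} and column 4 has {red, blue, green, gold, pink, grey}, leaving only teal.
Row 3, column 5: row 3 has {red, blue, green, teal, grey} and column 5 has {red, green, pink, grey}, leaving only gold.
Row 5 already has {green, teal, pink, grey} and column 5 already has {red, green, gold, pink, grey}, so row 5, column 5 must be blue.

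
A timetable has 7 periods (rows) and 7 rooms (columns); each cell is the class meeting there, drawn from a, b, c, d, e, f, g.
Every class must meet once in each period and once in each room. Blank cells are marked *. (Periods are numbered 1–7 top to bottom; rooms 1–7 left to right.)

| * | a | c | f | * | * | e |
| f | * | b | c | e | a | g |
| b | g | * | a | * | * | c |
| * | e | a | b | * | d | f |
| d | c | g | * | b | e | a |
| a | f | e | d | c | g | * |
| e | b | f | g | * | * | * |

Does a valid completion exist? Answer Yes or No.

Period 5, room 4: period 5 together with room 4 already contain {a, b, c, d, e, f, g} — every symbol — so nothing can go there. The grid has no valid completion.

No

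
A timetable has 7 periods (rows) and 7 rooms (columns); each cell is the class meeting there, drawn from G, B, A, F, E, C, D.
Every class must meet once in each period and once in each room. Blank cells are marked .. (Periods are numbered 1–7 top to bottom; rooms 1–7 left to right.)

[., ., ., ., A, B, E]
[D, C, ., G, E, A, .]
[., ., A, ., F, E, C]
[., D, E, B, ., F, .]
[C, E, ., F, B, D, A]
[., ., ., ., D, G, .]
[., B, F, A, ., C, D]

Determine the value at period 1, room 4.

C

Period 2, room 3: period 2 has {G, A, E, C, D} and room 3 has {A, F, E}, leaving only B.
Period 2, room 7: period 2 has {G, B, A, E, C, D} and room 7 has {A, E, C, D}, leaving only F.
Period 3, room 2: period 3 has {A, F, E, C} and room 2 has {B, E, C, D}, leaving only G.
Period 1, room 2: period 1 has {B, A, E} and room 2 has {G, B, E, C, D}, leaving only F.
Period 1, room 1: period 1 has {B, A, F, E} and room 1 has {C, D}, leaving only G.
Period 3, room 1: period 3 has {G, A, F, E, C} and room 1 has {G, C, D}, leaving only B.
Period 3, room 4: period 3 has {G, B, A, F, E, C} and room 4 has {G, B, A, F}, leaving only D.
Period 1 already has {G, B, A, F, E} and room 4 already has {G, B, A, F, D}, so period 1, room 4 must be C.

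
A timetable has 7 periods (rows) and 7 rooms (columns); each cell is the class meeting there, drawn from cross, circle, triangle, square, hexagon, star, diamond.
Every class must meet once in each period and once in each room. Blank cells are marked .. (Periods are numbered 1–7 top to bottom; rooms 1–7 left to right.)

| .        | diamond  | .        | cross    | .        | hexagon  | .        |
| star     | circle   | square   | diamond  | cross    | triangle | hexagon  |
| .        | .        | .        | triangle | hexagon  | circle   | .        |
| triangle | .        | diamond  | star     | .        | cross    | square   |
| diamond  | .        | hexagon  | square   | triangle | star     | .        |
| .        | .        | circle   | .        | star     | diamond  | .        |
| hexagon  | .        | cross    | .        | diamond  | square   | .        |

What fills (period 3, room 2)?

Period 3, room 3: period 3 has {circle, triangle, hexagon} and room 3 has {cross, circle, square, hexagon, diamond}, leaving only star.
Period 1, room 3: period 1 has {cross, hexagon, diamond} and room 3 has {cross, circle, square, hexagon, star, diamond}, leaving only triangle.
Period 4, room 2: period 4 has {cross, triangle, square, star, diamond} and room 2 has {circle, diamond}, leaving only hexagon.
Period 4, room 5: period 4 has {cross, triangle, square, hexagon, star, diamond} and room 5 has {cross, triangle, hexagon, star, diamond}, leaving only circle.
Period 1, room 5: period 1 has {cross, triangle, hexagon, diamond} and room 5 has {cross, circle, triangle, hexagon, star, diamond}, leaving only square.
Period 1, room 1: period 1 has {cross, triangle, square, hexagon, diamond} and room 1 has {triangle, hexagon, star, diamond}, leaving only circle.
Period 1, room 7: period 1 has {cross, circle, triangle, square, hexagon, diamond} and room 7 has {square, hexagon}, leaving only star.
Period 5, room 2: period 5 has {triangle, square, hexagon, star, diamond} and room 2 has {circle, hexagon, diamond}, leaving only cross.
Period 3 already has {circle, triangle, hexagon, star} and room 2 already has {cross, circle, hexagon, diamond}, so period 3, room 2 must be square.

square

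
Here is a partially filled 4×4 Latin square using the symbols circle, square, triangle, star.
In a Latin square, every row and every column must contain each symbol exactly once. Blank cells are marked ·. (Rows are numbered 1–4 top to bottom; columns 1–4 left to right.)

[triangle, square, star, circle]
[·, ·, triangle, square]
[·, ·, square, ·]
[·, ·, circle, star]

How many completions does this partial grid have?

Row 2, column 1: eliminating its row and column leaves {circle, star}.
Row 2, column 2: eliminating its row and column leaves {circle, star}.
Row 3, column 1: eliminating its row and column leaves {circle, star}.
Row 3, column 2: eliminating its row and column leaves {circle, triangle, star}.
Row 3, column 4: eliminating its row and column leaves {triangle}.
Row 4, column 1: eliminating its row and column leaves {square}.
Row 4, column 2: eliminating its row and column leaves {triangle}.
Enumerating the assignments across these blanks that avoid any row or column repeat gives 2 completions.

2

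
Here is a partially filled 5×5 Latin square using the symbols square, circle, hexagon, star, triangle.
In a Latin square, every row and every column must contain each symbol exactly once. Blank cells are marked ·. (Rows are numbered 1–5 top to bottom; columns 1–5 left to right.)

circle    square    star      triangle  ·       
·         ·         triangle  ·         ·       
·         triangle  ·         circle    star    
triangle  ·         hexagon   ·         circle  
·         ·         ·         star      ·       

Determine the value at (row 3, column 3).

square

Row 3 already has {circle, star, triangle} and column 3 already has {hexagon, star, triangle}, so row 3, column 3 must be square.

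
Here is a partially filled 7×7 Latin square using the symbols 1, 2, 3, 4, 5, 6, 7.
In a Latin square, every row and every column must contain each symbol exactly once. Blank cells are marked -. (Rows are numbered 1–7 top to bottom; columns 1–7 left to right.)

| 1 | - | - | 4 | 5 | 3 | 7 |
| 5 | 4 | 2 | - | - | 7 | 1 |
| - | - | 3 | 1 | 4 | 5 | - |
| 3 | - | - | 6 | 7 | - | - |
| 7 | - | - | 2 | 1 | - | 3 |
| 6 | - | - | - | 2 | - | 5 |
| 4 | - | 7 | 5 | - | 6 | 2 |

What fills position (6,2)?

Row 1, column 3: row 1 has {1, 3, 4, 5, 7} and column 3 has {2, 3, 7}, leaving only 6.
Row 1, column 2: row 1 has {1, 3, 4, 5, 6, 7} and column 2 has {4}, leaving only 2.
Row 2, column 4: row 2 has {1, 2, 4, 5, 7} and column 4 has {1, 2, 4, 5, 6}, leaving only 3.
Row 2, column 5: row 2 has {1, 2, 3, 4, 5, 7} and column 5 has {1, 2, 4, 5, 7}, leaving only 6.
Row 3, column 1: row 3 has {1, 3, 4, 5} and column 1 has {1, 3, 4, 5, 6, 7}, leaving only 2.
Row 3, column 7: row 3 has {1, 2, 3, 4, 5} and column 7 has {1, 2, 3, 5, 7}, leaving only 6.
Row 3, column 2: row 3 has {1, 2, 3, 4, 5, 6} and column 2 has {2, 4}, leaving only 7.
Row 4, column 7: row 4 has {3, 6, 7} and column 7 has {1, 2, 3, 5, 6, 7}, leaving only 4.
Row 5, column 6: row 5 has {1, 2, 3, 7} and column 6 has {3, 5, 6, 7}, leaving only 4.
Row 5, column 3: row 5 has {1, 2, 3, 4, 7} and column 3 has {2, 3, 6, 7}, leaving only 5.
Row 4, column 3: row 4 has {3, 4, 6, 7} and column 3 has {2, 3, 5, 6, 7}, leaving only 1.
Row 4, column 2: row 4 has {1, 3, 4, 6, 7} and column 2 has {2, 4, 7}, leaving only 5.
Row 4, column 6: row 4 has {1, 3, 4, 5, 6, 7} and column 6 has {3, 4, 5, 6, 7}, leaving only 2.
Row 5, column 2: row 5 has {1, 2, 3, 4, 5, 7} and column 2 has {2, 4, 5, 7}, leaving only 6.
Row 6, column 3: row 6 has {2, 5, 6} and column 3 has {1, 2, 3, 5, 6, 7}, leaving only 4.
Row 6, column 4: row 6 has {2, 4, 5, 6} and column 4 has {1, 2, 3, 4, 5, 6}, leaving only 7.
Row 6, column 6: row 6 has {2, 4, 5, 6, 7} and column 6 has {2, 3, 4, 5, 6, 7}, leaving only 1.
Row 6 already has {1, 2, 4, 5, 6, 7} and column 2 already has {2, 4, 5, 6, 7}, so row 6, column 2 must be 3.

3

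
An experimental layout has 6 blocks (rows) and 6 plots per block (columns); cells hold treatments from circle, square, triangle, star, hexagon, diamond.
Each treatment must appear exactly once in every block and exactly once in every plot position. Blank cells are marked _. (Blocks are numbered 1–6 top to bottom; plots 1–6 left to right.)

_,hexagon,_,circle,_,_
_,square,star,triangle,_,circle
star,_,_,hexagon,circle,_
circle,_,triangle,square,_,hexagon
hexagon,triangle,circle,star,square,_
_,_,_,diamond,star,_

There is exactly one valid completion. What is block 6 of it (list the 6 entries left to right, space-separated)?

Block 6, plot 2: block 6 has {star, diamond} and plot 2 has {square, triangle, hexagon}, leaving only circle.
Block 2, plot 1: block 2 has {circle, square, triangle, star} and plot 1 has {circle, star, hexagon}, leaving only diamond.
Block 2, plot 5: block 2 has {circle, square, triangle, star, diamond} and plot 5 has {circle, square, star}, leaving only hexagon.
Block 3, plot 2: block 3 has {circle, star, hexagon} and plot 2 has {circle, square, triangle, hexagon}, leaving only diamond.
Block 3, plot 3: block 3 has {circle, star, hexagon, diamond} and plot 3 has {circle, triangle, star}, leaving only square.
Block 6, plot 3: block 6 has {circle, star, diamond} and plot 3 has {circle, square, triangle, star}, leaving only hexagon.
Block 1, plot 3: block 1 has {circle, hexagon} and plot 3 has {circle, square, triangle, star, hexagon}, leaving only diamond.
Block 1, plot 5: block 1 has {circle, hexagon, diamond} and plot 5 has {circle, square, star, hexagon}, leaving only triangle.
Block 1, plot 1: block 1 has {circle, triangle, hexagon, diamond} and plot 1 has {circle, star, hexagon, diamond}, leaving only square.
Block 6, plot 1: block 6 has {circle, star, hexagon, diamond} and plot 1 has {circle, square, star, hexagon, diamond}, leaving only triangle.
Block 6, plot 6: block 6 has {circle, triangle, star, hexagon, diamond} and plot 6 has {circle, hexagon}, leaving only square.
So block 6 reads: triangle circle hexagon diamond star square.

triangle circle hexagon diamond star square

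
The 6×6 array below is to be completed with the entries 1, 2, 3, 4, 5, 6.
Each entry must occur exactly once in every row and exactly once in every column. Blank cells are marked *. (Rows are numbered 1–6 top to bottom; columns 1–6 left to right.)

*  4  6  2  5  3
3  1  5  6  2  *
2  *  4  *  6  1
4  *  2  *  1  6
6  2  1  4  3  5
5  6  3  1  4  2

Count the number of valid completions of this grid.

2

Row 1, column 1: eliminating its row and column leaves {1}.
Row 2, column 6: eliminating its row and column leaves {4}.
Row 3, column 2: eliminating its row and column leaves {3, 5}.
Row 3, column 4: eliminating its row and column leaves {3, 5}.
Row 4, column 2: eliminating its row and column leaves {3, 5}.
Row 4, column 4: eliminating its row and column leaves {3, 5}.
Enumerating the assignments across these blanks that avoid any row or column repeat gives 2 completions.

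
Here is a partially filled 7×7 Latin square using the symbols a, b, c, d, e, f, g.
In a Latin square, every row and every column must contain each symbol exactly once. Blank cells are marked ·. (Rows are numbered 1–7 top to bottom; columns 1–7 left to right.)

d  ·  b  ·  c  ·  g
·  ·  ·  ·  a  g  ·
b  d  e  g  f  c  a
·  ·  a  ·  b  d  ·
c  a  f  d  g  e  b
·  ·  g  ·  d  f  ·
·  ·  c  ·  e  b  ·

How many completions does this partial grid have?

Row 1, column 2: eliminating its row and column leaves {e, f}.
Row 1, column 4: eliminating its row and column leaves {a, e, f}.
Row 1, column 6: eliminating its row and column leaves {a}.
Row 2, column 1: eliminating its row and column leaves {e, f}.
Row 2, column 2: eliminating its row and column leaves {b, c, e, f}.
Row 2, column 3: eliminating its row and column leaves {d}.
Row 2, column 4: eliminating its row and column leaves {b, c, e, f}.
Row 2, column 7: eliminating its row and column leaves {c, d, e, f}.
Row 4, column 1: eliminating its row and column leaves {e, f, g}.
Row 4, column 2: eliminating its row and column leaves {c, e, f, g}.
Row 4, column 4: eliminating its row and column leaves {c, e, f}.
Row 4, column 7: eliminating its row and column leaves {c, e, f}.
Row 6, column 1: eliminating its row and column leaves {a, e}.
Row 6, column 2: eliminating its row and column leaves {b, c, e}.
Row 6, column 4: eliminating its row and column leaves {a, b, c, e}.
Row 6, column 7: eliminating its row and column leaves {c, e}.
Row 7, column 1: eliminating its row and column leaves {a, f, g}.
Row 7, column 2: eliminating its row and column leaves {f, g}.
Row 7, column 4: eliminating its row and column leaves {a, f}.
Row 7, column 7: eliminating its row and column leaves {d, f}.
Enumerating the assignments across these blanks that avoid any row or column repeat gives 14 completions.

14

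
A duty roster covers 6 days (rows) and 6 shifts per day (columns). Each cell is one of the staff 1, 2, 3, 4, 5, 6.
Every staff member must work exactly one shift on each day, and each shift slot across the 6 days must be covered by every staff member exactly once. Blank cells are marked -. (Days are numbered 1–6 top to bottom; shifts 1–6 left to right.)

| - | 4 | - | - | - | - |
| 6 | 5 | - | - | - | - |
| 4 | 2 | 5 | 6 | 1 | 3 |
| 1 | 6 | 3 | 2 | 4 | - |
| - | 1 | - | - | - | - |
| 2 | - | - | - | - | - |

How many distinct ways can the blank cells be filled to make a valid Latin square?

40

Day 1, shift 1: eliminating its day and shift leaves {3, 5}.
Day 1, shift 3: eliminating its day and shift leaves {1, 2, 6}.
Day 1, shift 4: eliminating its day and shift leaves {1, 3, 5}.
Day 1, shift 5: eliminating its day and shift leaves {2, 3, 5, 6}.
Day 1, shift 6: eliminating its day and shift leaves {1, 2, 5, 6}.
Day 2, shift 3: eliminating its day and shift leaves {1, 2, 4}.
Day 2, shift 4: eliminating its day and shift leaves {1, 3, 4}.
Day 2, shift 5: eliminating its day and shift leaves {2, 3}.
Day 2, shift 6: eliminating its day and shift leaves {1, 2, 4}.
Day 4, shift 6: eliminating its day and shift leaves {5}.
Day 5, shift 1: eliminating its day and shift leaves {3, 5}.
Day 5, shift 3: eliminating its day and shift leaves {2, 4, 6}.
Day 5, shift 4: eliminating its day and shift leaves {3, 4, 5}.
Day 5, shift 5: eliminating its day and shift leaves {2, 3, 5, 6}.
Day 5, shift 6: eliminating its day and shift leaves {2, 4, 5, 6}.
Day 6, shift 2: eliminating its day and shift leaves {3}.
Day 6, shift 3: eliminating its day and shift leaves {1, 4, 6}.
Day 6, shift 4: eliminating its day and shift leaves {1, 3, 4, 5}.
Day 6, shift 5: eliminating its day and shift leaves {3, 5, 6}.
Day 6, shift 6: eliminating its day and shift leaves {1, 4, 5, 6}.
Enumerating the assignments across these blanks that avoid any day or shift repeat gives 40 completions.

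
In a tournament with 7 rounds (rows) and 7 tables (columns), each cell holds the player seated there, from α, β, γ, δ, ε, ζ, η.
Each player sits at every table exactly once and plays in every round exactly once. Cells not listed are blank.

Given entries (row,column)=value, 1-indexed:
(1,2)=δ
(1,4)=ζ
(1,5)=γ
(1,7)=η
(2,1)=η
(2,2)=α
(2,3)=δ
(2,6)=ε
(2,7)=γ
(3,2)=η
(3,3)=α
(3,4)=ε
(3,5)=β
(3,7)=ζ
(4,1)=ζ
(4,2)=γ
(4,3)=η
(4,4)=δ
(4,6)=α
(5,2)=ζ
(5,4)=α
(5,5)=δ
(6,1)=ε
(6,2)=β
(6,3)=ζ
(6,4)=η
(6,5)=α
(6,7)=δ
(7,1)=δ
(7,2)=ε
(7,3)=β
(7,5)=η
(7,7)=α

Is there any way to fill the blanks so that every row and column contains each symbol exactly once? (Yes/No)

Yes

No round or table among the givens repeats a symbol, and propagating forced cells runs into no contradiction.
One valid completion exists (for instance, α δ ε ζ γ β η / η α δ β ζ ε γ / γ η α ε β δ ζ / ζ γ η δ ε α β / β ζ γ α δ η ε / ε β ζ η α γ δ / δ ε β γ η ζ α).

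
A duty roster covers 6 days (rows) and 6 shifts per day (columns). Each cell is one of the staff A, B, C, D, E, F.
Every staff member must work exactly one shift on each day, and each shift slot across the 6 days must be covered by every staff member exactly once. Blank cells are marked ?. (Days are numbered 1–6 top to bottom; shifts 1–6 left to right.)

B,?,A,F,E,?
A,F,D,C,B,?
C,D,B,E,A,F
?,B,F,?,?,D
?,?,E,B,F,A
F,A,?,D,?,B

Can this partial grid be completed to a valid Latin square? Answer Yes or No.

Day 1, shift 2: day 1 has {A, B, E, F} and shift 2 has {A, B, D, F}, so it must be C.
Now day 1, shift 6: day 1 together with shift 6 already contain {A, B, C, D, E, F} — every symbol — so nothing can go there. The grid has no valid completion.

No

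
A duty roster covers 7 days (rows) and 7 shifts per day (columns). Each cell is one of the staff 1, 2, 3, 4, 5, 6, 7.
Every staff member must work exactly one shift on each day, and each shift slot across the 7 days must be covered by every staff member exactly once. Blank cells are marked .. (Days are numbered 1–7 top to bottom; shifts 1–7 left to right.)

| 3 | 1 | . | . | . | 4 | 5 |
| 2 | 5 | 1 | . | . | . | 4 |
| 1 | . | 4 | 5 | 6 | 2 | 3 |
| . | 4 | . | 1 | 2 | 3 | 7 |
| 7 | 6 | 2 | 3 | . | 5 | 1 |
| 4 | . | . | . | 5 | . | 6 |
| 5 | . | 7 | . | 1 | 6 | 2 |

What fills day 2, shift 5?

Day 1, shift 3: day 1 has {1, 3, 4, 5} and shift 3 has {1, 2, 4, 7}, leaving only 6.
Day 1, shift 5: day 1 has {1, 3, 4, 5, 6} and shift 5 has {1, 2, 5, 6}, leaving only 7.
Day 2 already has {1, 2, 4, 5} and shift 5 already has {1, 2, 5, 6, 7}, so day 2, shift 5 must be 3.

3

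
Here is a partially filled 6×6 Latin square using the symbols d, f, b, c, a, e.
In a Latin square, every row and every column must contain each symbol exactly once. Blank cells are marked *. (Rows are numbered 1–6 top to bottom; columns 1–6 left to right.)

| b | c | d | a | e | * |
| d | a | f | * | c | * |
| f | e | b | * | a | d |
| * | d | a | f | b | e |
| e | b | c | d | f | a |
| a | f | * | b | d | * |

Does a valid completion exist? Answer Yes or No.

No row or column among the givens repeats a symbol, and propagating forced cells runs into no contradiction.
One valid completion exists (for instance, b c d a e f / d a f e c b / f e b c a d / c d a f b e / e b c d f a / a f e b d c).

Yes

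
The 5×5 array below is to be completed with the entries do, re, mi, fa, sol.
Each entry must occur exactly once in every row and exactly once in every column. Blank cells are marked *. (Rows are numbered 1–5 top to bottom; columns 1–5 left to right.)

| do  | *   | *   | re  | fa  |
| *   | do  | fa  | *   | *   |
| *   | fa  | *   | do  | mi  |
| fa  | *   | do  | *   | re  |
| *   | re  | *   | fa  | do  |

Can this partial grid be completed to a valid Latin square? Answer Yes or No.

Yes

No row or column among the givens repeats a symbol, and propagating forced cells runs into no contradiction.
One valid completion exists (for instance, do sol mi re fa / re do fa mi sol / sol fa re do mi / fa mi do sol re / mi re sol fa do).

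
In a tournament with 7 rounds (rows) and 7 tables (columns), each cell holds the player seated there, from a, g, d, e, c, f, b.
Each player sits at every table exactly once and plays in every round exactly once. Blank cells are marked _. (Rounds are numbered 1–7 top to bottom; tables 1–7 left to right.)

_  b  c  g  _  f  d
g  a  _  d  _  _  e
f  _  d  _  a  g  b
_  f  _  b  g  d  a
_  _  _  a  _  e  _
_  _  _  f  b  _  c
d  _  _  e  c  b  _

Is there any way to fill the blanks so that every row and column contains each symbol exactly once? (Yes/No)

No round or table among the givens repeats a symbol, and propagating forced cells runs into no contradiction.
One valid completion exists (for instance, a b c g e f d / g a b d f c e / f e d c a g b / c f e b g d a / b c f a d e g / e d g f b a c / d g a e c b f).

Yes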